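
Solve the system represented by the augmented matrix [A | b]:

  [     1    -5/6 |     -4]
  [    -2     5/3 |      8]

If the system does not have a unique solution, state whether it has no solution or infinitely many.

Row-reduce:
R2 ← R2 + 2·R1.
Rank is 1 with 2 unknowns, leaving x_2 free.

infinitely many solutions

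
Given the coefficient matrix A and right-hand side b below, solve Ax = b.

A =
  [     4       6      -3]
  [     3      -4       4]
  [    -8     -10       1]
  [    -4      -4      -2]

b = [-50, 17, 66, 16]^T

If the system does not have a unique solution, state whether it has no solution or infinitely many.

Row-reduce the augmented matrix:
R1 ← R1 / (4).
R2 ← R2 − 3·R1.
R3 ← R3 + 8·R1.
R4 ← R4 + 4·R1.
R2 ← R2 / (-17/2).
R1 ← R1 − 3/2·R2.
R3 ← R3 − 2·R2.
R4 ← R4 − 2·R2.
R3 ← R3 / (-60/17).
R1 ← R1 − 6/17·R3.
R2 ← R2 + 25/34·R3.
R4 ← R4 + 60/17·R3.
R4 reduces to 0 = 0, so the extra equation is consistent.
Reading off the reduced rows gives x_1 = -5, x_2 = -2, x_3 = 6.

x_1 = -5, x_2 = -2, x_3 = 6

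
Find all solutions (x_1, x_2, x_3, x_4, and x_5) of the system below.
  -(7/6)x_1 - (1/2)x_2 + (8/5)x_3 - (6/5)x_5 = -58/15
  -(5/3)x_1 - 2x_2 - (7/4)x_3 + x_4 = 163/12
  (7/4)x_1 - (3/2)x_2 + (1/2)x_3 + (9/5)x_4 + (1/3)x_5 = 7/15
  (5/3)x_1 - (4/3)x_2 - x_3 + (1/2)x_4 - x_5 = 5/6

Row-reduce:
R1 ← R1 / (-7/6).
R2 ← R2 + 5/3·R1.
R3 ← R3 − 7/4·R1.
R4 ← R4 − 5/3·R1.
R2 ← R2 / (-9/7).
R1 ← R1 − 3/7·R2.
R3 ← R3 + 9/4·R2.
R4 ← R4 + 43/21·R2.
R3 ← R3 / (797/80).
R1 ← R1 + 163/60·R3.
R2 ← R2 − 113/36·R3.
R4 ← R4 − 833/108·R3.
R4 ← R4 / (-48689/43038).
R1 ← R1 − 4148/11955·R4.
R2 ← R2 + 5692/7173·R4.
R3 ← R3 − 4/797·R4.
Rank is 4 with 5 unknowns, leaving x_5 free.

infinitely many solutions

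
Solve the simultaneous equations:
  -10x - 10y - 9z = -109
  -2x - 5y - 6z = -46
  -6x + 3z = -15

no solution

Row-reduce:
R1 ← R1 / (-10).
R2 ← R2 + 2·R1.
R3 ← R3 + 6·R1.
R2 ← R2 / (-3).
R1 ← R1 − 1·R2.
R3 ← R3 − 6·R2.
Row 3 reduces to 0 = 2, a contradiction. The system is inconsistent.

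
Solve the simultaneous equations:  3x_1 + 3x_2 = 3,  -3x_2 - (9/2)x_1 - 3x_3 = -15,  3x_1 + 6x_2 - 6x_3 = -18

Row-reduce:
R1 ← R1 / (3).
R2 ← R2 + 9/2·R1.
R3 ← R3 − 3·R1.
R2 ← R2 / (3/2).
R1 ← R1 − 1·R2.
R3 ← R3 − 3·R2.
Rank is 2 with 3 unknowns, leaving x_3 free.

infinitely many solutions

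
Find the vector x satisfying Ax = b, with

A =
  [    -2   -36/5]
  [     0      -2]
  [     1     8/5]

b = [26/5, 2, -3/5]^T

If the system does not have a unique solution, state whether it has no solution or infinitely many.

Row-reduce the augmented matrix:
R1 ← R1 / (-2).
R3 ← R3 − 1·R1.
R2 ← R2 / (-2).
R1 ← R1 − 18/5·R2.
R3 ← R3 + 2·R2.
R3 reduces to 0 = 0, so the extra equation is consistent.
Reading off the reduced rows gives x_1 = 1, x_2 = -1.

x_1 = 1, x_2 = -1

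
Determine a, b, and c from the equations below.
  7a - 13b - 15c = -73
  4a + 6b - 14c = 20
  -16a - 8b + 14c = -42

a = 1, b = 5, c = 1

Row-reduce the augmented matrix:
R1 ← R1 / (7).
R2 ← R2 − 4·R1.
R3 ← R3 + 16·R1.
R2 ← R2 / (94/7).
R1 ← R1 + 13/7·R2.
R3 ← R3 + 264/7·R2.
R3 ← R3 / (-1670/47).
R1 ← R1 + 136/47·R3.
R2 ← R2 + 19/47·R3.
Reading off the reduced rows gives a = 1, b = 5, c = 1.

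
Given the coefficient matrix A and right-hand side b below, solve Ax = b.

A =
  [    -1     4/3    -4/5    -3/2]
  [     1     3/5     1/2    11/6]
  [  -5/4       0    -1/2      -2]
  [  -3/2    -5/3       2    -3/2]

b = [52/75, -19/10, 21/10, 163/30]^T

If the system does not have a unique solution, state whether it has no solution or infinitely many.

x_1 = -2, x_2 = -1/2, x_3 = 4/5, x_4 = 0

Row-reduce the augmented matrix:
R1 ← R1 / (-1).
R2 ← R2 − 1·R1.
R3 ← R3 + 5/4·R1.
R4 ← R4 + 3/2·R1.
R2 ← R2 / (29/15).
R1 ← R1 + 4/3·R2.
R3 ← R3 + 5/3·R2.
R4 ← R4 + 11/3·R2.
R3 ← R3 / (7/29).
R1 ← R1 − 86/145·R3.
R2 ← R2 + 9/58·R3.
R4 ← R4 − 763/290·R3.
R4 ← R4 / (-31/80).
R1 ← R1 − 559/420·R4.
R2 ← R2 − 31/112·R4.
R3 ← R3 − 113/168·R4.
Reading off the reduced rows gives x_1 = -2, x_2 = -1/2, x_3 = 4/5, x_4 = 0.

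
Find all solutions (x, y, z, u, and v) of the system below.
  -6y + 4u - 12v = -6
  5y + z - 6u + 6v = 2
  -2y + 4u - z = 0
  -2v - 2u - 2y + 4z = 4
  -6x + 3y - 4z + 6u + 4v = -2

no solution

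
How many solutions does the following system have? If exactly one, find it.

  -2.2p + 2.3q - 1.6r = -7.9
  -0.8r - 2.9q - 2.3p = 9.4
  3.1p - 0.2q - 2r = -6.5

Row-reduce the augmented matrix:
R1 ← R1 / (-11/5).
R2 ← R2 + 23/10·R1.
R3 ← R3 − 31/10·R1.
R2 ← R2 / (-1167/220).
R1 ← R1 + 23/22·R2.
R3 ← R3 − 669/220·R2.
R3 ← R3 / (-7302/1945).
R1 ← R1 − 216/389·R3.
R2 ← R2 + 64/389·R3.
Reading off the reduced rows gives p = -1, q = -3, r = 2.

p = -1, q = -3, r = 2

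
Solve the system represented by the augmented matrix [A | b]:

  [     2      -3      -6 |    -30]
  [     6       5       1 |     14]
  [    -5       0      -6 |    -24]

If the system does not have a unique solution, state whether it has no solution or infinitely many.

x_1 = 0, x_2 = 2, x_3 = 4

Row-reduce the augmented matrix:
R1 ← R1 / (2).
R2 ← R2 − 6·R1.
R3 ← R3 + 5·R1.
R2 ← R2 / (14).
R1 ← R1 + 3/2·R2.
R3 ← R3 + 15/2·R2.
R3 ← R3 / (-303/28).
R1 ← R1 + 27/28·R3.
R2 ← R2 − 19/14·R3.
Reading off the reduced rows gives x_1 = 0, x_2 = 2, x_3 = 4.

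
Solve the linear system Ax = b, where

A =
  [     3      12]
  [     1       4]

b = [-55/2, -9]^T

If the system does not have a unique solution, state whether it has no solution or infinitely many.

Row-reduce:
R1 ← R1 / (3).
R2 ← R2 − 1·R1.
Row 2 reduces to 0 = 1/6, a contradiction. The system is inconsistent.

no solution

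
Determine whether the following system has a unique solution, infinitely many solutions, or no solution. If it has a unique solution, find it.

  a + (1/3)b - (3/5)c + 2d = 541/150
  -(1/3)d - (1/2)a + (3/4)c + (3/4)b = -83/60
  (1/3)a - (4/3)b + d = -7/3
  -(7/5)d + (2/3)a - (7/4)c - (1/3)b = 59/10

a = 5/2, b = 2, c = -12/5, d = -1/2

Row-reduce the augmented matrix:
R2 ← R2 + 1/2·R1.
R3 ← R3 − 1/3·R1.
R4 ← R4 − 2/3·R1.
R2 ← R2 / (11/12).
R1 ← R1 − 1/3·R2.
R3 ← R3 + 13/9·R2.
R4 ← R4 + 5/9·R2.
R3 ← R3 / (10/11).
R1 ← R1 + 42/55·R3.
R2 ← R2 − 27/55·R3.
R4 ← R4 + 237/220·R3.
R4 ← R4 / (-1241/1800).
R1 ← R1 − 73/25·R4.
R2 ← R2 + 1/50·R4.
R3 ← R3 − 137/90·R4.
Reading off the reduced rows gives a = 5/2, b = 2, c = -12/5, d = -1/2.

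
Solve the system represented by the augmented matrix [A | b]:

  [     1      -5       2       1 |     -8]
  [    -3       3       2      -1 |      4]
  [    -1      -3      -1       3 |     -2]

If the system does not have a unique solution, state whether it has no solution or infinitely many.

Row-reduce:
R2 ← R2 + 3·R1.
R3 ← R3 + 1·R1.
R2 ← R2 / (-12).
R1 ← R1 + 5·R2.
R3 ← R3 + 8·R2.
R3 ← R3 / (-13/3).
R1 ← R1 + 4/3·R3.
R2 ← R2 + 2/3·R3.
Rank is 3 with 4 unknowns, leaving x_4 free.

infinitely many solutions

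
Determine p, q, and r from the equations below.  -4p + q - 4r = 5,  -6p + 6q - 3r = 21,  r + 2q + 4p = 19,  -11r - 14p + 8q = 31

p = 3, q = 5, r = -3

Row-reduce the augmented matrix:
R1 ← R1 / (-4).
R2 ← R2 + 6·R1.
R3 ← R3 − 4·R1.
R4 ← R4 + 14·R1.
R2 ← R2 / (9/2).
R1 ← R1 + 1/4·R2.
R3 ← R3 − 3·R2.
R4 ← R4 − 9/2·R2.
R3 ← R3 / (-5).
R1 ← R1 − 7/6·R3.
R2 ← R2 − 2/3·R3.
R4 reduces to 0 = 0, so the extra equation is consistent.
Reading off the reduced rows gives p = 3, q = 5, r = -3.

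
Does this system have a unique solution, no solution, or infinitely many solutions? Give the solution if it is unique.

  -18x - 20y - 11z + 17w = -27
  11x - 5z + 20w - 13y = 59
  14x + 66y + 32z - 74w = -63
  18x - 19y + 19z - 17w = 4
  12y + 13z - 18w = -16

no solution

Row-reduce:
R1 ← R1 / (-18).
R2 ← R2 − 11·R1.
R3 ← R3 − 14·R1.
R4 ← R4 − 18·R1.
R2 ← R2 / (-227/9).
R1 ← R1 − 10/9·R2.
R3 ← R3 − 454/9·R2.
R4 ← R4 + 39·R2.
R5 ← R5 − 12·R2.
Swap R3 and R4.
R3 ← R3 / (11861/454).
R1 ← R1 − 43/454·R3.
R2 ← R2 − 211/454·R3.
R5 ← R5 − 1685/227·R3.
Swap R4 and R5.
R4 ← R4 / (116343/11861).
R1 ← R1 − 6697/11861·R4.
R2 ← R2 + 4376/11861·R4.
R3 ← R3 + 21333/11861·R4.
Row 5 reduces to 0 = 1, a contradiction. The system is inconsistent.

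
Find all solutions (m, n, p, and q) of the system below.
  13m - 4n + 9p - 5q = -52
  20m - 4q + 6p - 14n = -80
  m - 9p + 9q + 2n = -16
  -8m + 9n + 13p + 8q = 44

m = -5, n = -1, p = 1, q = 0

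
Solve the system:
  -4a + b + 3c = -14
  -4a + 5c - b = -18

Row-reduce:
R1 ← R1 / (-4).
R2 ← R2 + 4·R1.
R2 ← R2 / (-2).
R1 ← R1 + 1/4·R2.
Rank is 2 with 3 unknowns, leaving c free.

infinitely many solutions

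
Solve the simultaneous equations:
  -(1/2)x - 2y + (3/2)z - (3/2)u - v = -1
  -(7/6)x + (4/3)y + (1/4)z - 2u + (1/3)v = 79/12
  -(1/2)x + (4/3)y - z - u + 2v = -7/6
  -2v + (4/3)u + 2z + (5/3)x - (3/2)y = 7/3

Row-reduce:
R1 ← R1 / (-1/2).
R2 ← R2 + 7/6·R1.
R3 ← R3 + 1/2·R1.
R4 ← R4 − 5/3·R1.
R2 ← R2 / (6).
R1 ← R1 − 4·R2.
R3 ← R3 − 10/3·R2.
R4 ← R4 + 49/6·R2.
R3 ← R3 / (-25/36).
R1 ← R1 + 5/6·R3.
R2 ← R2 + 13/24·R3.
R4 ← R4 − 371/144·R3.
R4 ← R4 / (-1717/600).
R1 ← R1 − 12/5·R4.
R2 ← R2 − 51/100·R4.
R3 ← R3 − 12/25·R4.
Rank is 4 with 5 unknowns, leaving v free.

infinitely many solutions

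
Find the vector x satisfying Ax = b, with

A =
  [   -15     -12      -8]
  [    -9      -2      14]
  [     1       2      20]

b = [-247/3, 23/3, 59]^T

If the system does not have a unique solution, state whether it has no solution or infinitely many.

x_1 = 3, x_2 = 4/3, x_3 = 8/3

Row-reduce the augmented matrix:
R1 ← R1 / (-15).
R2 ← R2 + 9·R1.
R3 ← R3 − 1·R1.
R2 ← R2 / (26/5).
R1 ← R1 − 4/5·R2.
R3 ← R3 − 6/5·R2.
R3 ← R3 / (590/39).
R1 ← R1 + 92/39·R3.
R2 ← R2 − 47/13·R3.
Reading off the reduced rows gives x_1 = 3, x_2 = 4/3, x_3 = 8/3.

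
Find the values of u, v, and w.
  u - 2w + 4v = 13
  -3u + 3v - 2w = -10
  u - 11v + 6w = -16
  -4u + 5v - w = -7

u = 5, v = 3, w = 2

Row-reduce the augmented matrix:
R2 ← R2 + 3·R1.
R3 ← R3 − 1·R1.
R4 ← R4 + 4·R1.
R2 ← R2 / (15).
R1 ← R1 − 4·R2.
R3 ← R3 + 15·R2.
R4 ← R4 − 21·R2.
Swap R3 and R4.
R3 ← R3 / (11/5).
R1 ← R1 − 2/15·R3.
R2 ← R2 + 8/15·R3.
R4 reduces to 0 = 0, so the extra equation is consistent.
Reading off the reduced rows gives u = 5, v = 3, w = 2.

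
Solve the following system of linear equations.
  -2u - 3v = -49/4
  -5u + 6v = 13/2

u = 2, v = 11/4

Row-reduce the augmented matrix:
R1 ← R1 / (-2).
R2 ← R2 + 5·R1.
R2 ← R2 / (27/2).
R1 ← R1 − 3/2·R2.
Reading off the reduced rows gives u = 2, v = 11/4.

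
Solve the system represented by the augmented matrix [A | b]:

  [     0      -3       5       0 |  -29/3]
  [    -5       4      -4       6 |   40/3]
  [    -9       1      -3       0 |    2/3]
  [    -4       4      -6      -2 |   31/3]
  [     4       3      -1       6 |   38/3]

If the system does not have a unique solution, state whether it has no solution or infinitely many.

Row-reduce the augmented matrix:
Swap R1 and R2.
R1 ← R1 / (-5).
R3 ← R3 + 9·R1.
R4 ← R4 + 4·R1.
R5 ← R5 − 4·R1.
R2 ← R2 / (-3).
R1 ← R1 + 4/5·R2.
R3 ← R3 + 31/5·R2.
R4 ← R4 − 4/5·R2.
R5 ← R5 − 31/5·R2.
R3 ← R3 / (-92/15).
R1 ← R1 + 8/15·R3.
R2 ← R2 + 5/3·R3.
R4 ← R4 + 22/15·R3.
R5 ← R5 − 92/15·R3.
R4 ← R4 / (-97/23).
R1 ← R1 + 6/23·R4.
R2 ← R2 − 135/46·R4.
R3 ← R3 − 81/46·R4.
R5 reduces to 0 = 0, so the extra equation is consistent.
Reading off the reduced rows gives x_1 = 1/3, x_2 = 8/3, x_3 = -1/3, x_4 = 1/2.

x_1 = 1/3, x_2 = 8/3, x_3 = -1/3, x_4 = 1/2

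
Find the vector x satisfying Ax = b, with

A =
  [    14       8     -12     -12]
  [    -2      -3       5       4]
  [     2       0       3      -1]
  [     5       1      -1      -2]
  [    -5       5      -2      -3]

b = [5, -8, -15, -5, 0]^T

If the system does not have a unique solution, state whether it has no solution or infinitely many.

Row-reduce:
R1 ← R1 / (14).
R2 ← R2 + 2·R1.
R3 ← R3 − 2·R1.
R4 ← R4 − 5·R1.
R5 ← R5 + 5·R1.
R2 ← R2 / (-13/7).
R1 ← R1 − 4/7·R2.
R3 ← R3 + 8/7·R2.
R4 ← R4 + 13/7·R2.
R5 ← R5 − 55/7·R2.
R3 ← R3 / (35/13).
R1 ← R1 − 2/13·R3.
R2 ← R2 + 23/13·R3.
R5 ← R5 − 99/13·R3.
Swap R4 and R5.
R4 ← R4 / (152/35).
R1 ← R1 + 4/35·R4.
R2 ← R2 + 59/35·R4.
R3 ← R3 + 9/35·R4.
Row 5 reduces to 0 = 1/2, a contradiction. The system is inconsistent.

no solution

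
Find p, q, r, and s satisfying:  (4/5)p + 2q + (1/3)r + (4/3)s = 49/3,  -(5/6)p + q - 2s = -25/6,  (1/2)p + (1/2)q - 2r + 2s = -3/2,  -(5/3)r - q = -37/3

p = 5, q = 4, r = 5, s = 2

Row-reduce the augmented matrix:
R1 ← R1 / (4/5).
R2 ← R2 + 5/6·R1.
R3 ← R3 − 1/2·R1.
R2 ← R2 / (37/12).
R1 ← R1 − 5/2·R2.
R3 ← R3 + 3/4·R2.
R4 ← R4 + 1·R2.
R3 ← R3 / (-943/444).
R1 ← R1 − 5/37·R3.
R2 ← R2 − 25/222·R3.
R4 ← R4 + 115/74·R3.
R4 ← R4 / (-116/123).
R1 ← R1 − 2100/943·R4.
R2 ← R2 + 136/943·R4.
R3 ← R3 + 452/943·R4.
Reading off the reduced rows gives p = 5, q = 4, r = 5, s = 2.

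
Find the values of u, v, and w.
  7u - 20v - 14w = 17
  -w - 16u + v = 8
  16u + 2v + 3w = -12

Row-reduce the augmented matrix:
R1 ← R1 / (7).
R2 ← R2 + 16·R1.
R3 ← R3 − 16·R1.
R2 ← R2 / (-313/7).
R1 ← R1 + 20/7·R2.
R3 ← R3 − 334/7·R2.
R3 ← R3 / (-67/313).
R1 ← R1 − 34/313·R3.
R2 ← R2 − 231/313·R3.
Reading off the reduced rows gives u = -1, v = -4, w = 4.

u = -1, v = -4, w = 4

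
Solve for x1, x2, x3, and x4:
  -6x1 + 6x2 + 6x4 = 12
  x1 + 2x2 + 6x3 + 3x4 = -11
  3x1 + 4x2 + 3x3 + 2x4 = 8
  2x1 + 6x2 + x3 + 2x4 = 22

Row-reduce the augmented matrix:
R1 ← R1 / (-6).
R2 ← R2 − 1·R1.
R3 ← R3 − 3·R1.
R4 ← R4 − 2·R1.
R2 ← R2 / (3).
R1 ← R1 + 1·R2.
R3 ← R3 − 7·R2.
R4 ← R4 − 8·R2.
R3 ← R3 / (-11).
R1 ← R1 − 2·R3.
R2 ← R2 − 2·R3.
R4 ← R4 + 15·R3.
R4 ← R4 / (-25/33).
R1 ← R1 + 5/11·R4.
R2 ← R2 − 6/11·R4.
R3 ← R3 − 13/33·R4.
Reading off the reduced rows gives x1 = 0, x2 = 5, x3 = -2, x4 = -3.

x1 = 0, x2 = 5, x3 = -2, x4 = -3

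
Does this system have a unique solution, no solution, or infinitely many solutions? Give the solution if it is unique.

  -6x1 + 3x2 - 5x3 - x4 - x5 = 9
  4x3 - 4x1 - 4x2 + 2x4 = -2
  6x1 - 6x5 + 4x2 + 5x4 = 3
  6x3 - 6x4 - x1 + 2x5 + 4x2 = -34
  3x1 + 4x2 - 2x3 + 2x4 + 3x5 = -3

Row-reduce the augmented matrix:
R1 ← R1 / (-6).
R2 ← R2 + 4·R1.
R3 ← R3 − 6·R1.
R4 ← R4 + 1·R1.
R5 ← R5 − 3·R1.
R2 ← R2 / (-6).
R1 ← R1 + 1/2·R2.
R3 ← R3 − 7·R2.
R4 ← R4 − 7/2·R2.
R5 ← R5 − 11/2·R2.
R3 ← R3 / (32/9).
R1 ← R1 − 2/9·R3.
R2 ← R2 + 11/9·R3.
R4 ← R4 − 100/9·R3.
R5 ← R5 − 20/9·R3.
R4 ← R4 / (-53/2).
R1 ← R1 + 1/2·R4.
R2 ← R2 − 2·R4.
R3 ← R3 − 2·R4.
R5 ← R5 + 1/2·R4.
R5 ← R5 / (349/53).
R1 ← R1 − 9/106·R5.
R2 ← R2 + 125/212·R5.
R3 ← R3 + 19/212·R5.
R4 ← R4 + 44/53·R5.
Reading off the reduced rows gives x1 = 0, x2 = -2, x3 = -3, x4 = 1, x5 = -1.

x1 = 0, x2 = -2, x3 = -3, x4 = 1, x5 = -1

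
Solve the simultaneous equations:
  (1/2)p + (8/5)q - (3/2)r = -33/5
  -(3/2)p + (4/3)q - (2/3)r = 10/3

infinitely many solutions

Row-reduce:
R1 ← R1 / (1/2).
R2 ← R2 + 3/2·R1.
R2 ← R2 / (92/15).
R1 ← R1 − 16/5·R2.
Rank is 2 with 3 unknowns, leaving r free.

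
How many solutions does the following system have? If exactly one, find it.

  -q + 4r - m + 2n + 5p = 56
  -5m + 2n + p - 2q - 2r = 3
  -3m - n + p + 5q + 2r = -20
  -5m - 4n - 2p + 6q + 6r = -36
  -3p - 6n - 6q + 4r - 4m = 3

Row-reduce the augmented matrix:
R1 ← R1 / (-1).
R2 ← R2 + 5·R1.
R3 ← R3 + 3·R1.
R4 ← R4 + 5·R1.
R5 ← R5 + 4·R1.
R2 ← R2 / (-8).
R1 ← R1 + 2·R2.
R3 ← R3 + 7·R2.
R4 ← R4 + 14·R2.
R5 ← R5 + 14·R2.
R3 ← R3 / (7).
R1 ← R1 − 1·R3.
R2 ← R2 − 3·R3.
R4 ← R4 − 15·R3.
R5 ← R5 − 19·R3.
R4 ← R4 / (-323/56).
R1 ← R1 + 29/56·R4.
R2 ← R2 + 75/28·R4.
R3 ← R3 − 43/56·R4.
R5 ← R5 + 1223/56·R4.
R5 ← R5 / (-5272/323).
R1 ← R1 + 78/323·R5.
R2 ← R2 + 1094/323·R5.
R3 ← R3 − 628/323·R5.
R4 ← R4 + 262/323·R5.
Reading off the reduced rows gives m = 2, n = 4, p = 5, q = -5, r = 5.

m = 2, n = 4, p = 5, q = -5, r = 5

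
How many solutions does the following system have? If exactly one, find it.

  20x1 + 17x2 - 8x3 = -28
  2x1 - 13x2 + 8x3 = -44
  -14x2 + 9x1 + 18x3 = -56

Row-reduce the augmented matrix:
R1 ← R1 / (20).
R2 ← R2 − 2·R1.
R3 ← R3 − 9·R1.
R2 ← R2 / (-147/10).
R1 ← R1 − 17/20·R2.
R3 ← R3 + 433/20·R2.
R3 ← R3 / (1270/147).
R1 ← R1 − 16/147·R3.
R2 ← R2 + 88/147·R3.
Reading off the reduced rows gives x1 = -4, x2 = 4, x3 = 2.

x1 = -4, x2 = 4, x3 = 2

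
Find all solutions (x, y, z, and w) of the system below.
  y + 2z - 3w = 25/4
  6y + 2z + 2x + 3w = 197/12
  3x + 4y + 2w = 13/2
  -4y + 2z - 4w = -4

x = -2/3, y = 2, z = 5/2, w = 1/4

Row-reduce the augmented matrix:
Swap R1 and R2.
R1 ← R1 / (2).
R3 ← R3 − 3·R1.
R1 ← R1 − 3·R2.
R3 ← R3 + 5·R2.
R4 ← R4 + 4·R2.
R3 ← R3 / (7).
R1 ← R1 + 5·R3.
R2 ← R2 − 2·R3.
R4 ← R4 − 10·R3.
R4 ← R4 / (9).
R1 ← R1 + 2·R4.
R2 ← R2 − 2·R4.
R3 ← R3 + 5/2·R4.
Reading off the reduced rows gives x = -2/3, y = 2, z = 5/2, w = 1/4.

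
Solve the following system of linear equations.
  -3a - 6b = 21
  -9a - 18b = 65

no solution

Row-reduce:
R1 ← R1 / (-3).
R2 ← R2 + 9·R1.
Row 2 reduces to 0 = 2, a contradiction. The system is inconsistent.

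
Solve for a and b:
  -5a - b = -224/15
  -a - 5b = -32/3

a = 8/3, b = 8/5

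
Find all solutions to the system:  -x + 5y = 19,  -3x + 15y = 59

Row-reduce:
R1 ← R1 / (-1).
R2 ← R2 + 3·R1.
Row 2 reduces to 0 = 2, a contradiction. The system is inconsistent.

no solution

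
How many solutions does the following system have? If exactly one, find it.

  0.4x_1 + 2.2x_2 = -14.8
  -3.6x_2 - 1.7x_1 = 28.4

Row-reduce the augmented matrix:
R1 ← R1 / (2/5).
R2 ← R2 + 17/10·R1.
R2 ← R2 / (23/4).
R1 ← R1 − 11/2·R2.
Reading off the reduced rows gives x_1 = -4, x_2 = -6.

x_1 = -4, x_2 = -6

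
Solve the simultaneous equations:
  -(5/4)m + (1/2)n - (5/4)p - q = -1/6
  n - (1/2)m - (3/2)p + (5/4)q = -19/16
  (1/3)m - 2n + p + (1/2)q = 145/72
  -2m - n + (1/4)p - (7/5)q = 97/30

Row-reduce the augmented matrix:
R1 ← R1 / (-5/4).
R2 ← R2 + 1/2·R1.
R3 ← R3 − 1/3·R1.
R4 ← R4 + 2·R1.
R2 ← R2 / (4/5).
R1 ← R1 + 2/5·R2.
R3 ← R3 + 28/15·R2.
R4 ← R4 + 9/5·R2.
R3 ← R3 / (-5/3).
R1 ← R1 − 1/2·R3.
R2 ← R2 + 5/4·R3.
R4 ← R4 / (313/80).
R1 ← R1 − 57/20·R4.
R2 ← R2 + 1·R4.
R3 ← R3 + 49/20·R4.
Reading off the reduced rows gives m = -4/3, n = -2/3, p = 1, q = 1/4.

m = -4/3, n = -2/3, p = 1, q = 1/4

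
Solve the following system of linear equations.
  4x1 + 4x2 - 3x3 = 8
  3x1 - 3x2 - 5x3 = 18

Row-reduce:
R1 ← R1 / (4).
R2 ← R2 − 3·R1.
R2 ← R2 / (-6).
R1 ← R1 − 1·R2.
Rank is 2 with 3 unknowns, leaving x3 free.

infinitely many solutions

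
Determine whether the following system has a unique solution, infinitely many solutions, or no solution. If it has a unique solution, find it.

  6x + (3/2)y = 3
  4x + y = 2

infinitely many solutions

Row-reduce:
R1 ← R1 / (6).
R2 ← R2 − 4·R1.
Rank is 1 with 2 unknowns, leaving y free.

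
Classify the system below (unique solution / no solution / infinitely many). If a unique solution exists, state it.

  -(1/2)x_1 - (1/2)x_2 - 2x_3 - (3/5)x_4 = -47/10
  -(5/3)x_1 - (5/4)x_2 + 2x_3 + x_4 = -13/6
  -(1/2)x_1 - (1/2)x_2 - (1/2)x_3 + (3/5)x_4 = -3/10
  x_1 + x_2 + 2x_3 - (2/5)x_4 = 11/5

Row-reduce:
R1 ← R1 / (-1/2).
R2 ← R2 + 5/3·R1.
R3 ← R3 + 1/2·R1.
R4 ← R4 − 1·R1.
R2 ← R2 / (5/12).
R1 ← R1 − 1·R2.
R3 ← R3 / (3/2).
R1 ← R1 + 84/5·R3.
R2 ← R2 − 104/5·R3.
R4 ← R4 + 2·R3.
Row 4 reduces to 0 = -4/3, a contradiction. The system is inconsistent.

no solution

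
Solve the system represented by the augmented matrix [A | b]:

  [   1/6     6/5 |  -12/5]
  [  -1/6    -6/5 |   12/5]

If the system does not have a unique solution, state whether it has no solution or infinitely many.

Row-reduce:
R1 ← R1 / (1/6).
R2 ← R2 + 1/6·R1.
Rank is 1 with 2 unknowns, leaving x_2 free.

infinitely many solutions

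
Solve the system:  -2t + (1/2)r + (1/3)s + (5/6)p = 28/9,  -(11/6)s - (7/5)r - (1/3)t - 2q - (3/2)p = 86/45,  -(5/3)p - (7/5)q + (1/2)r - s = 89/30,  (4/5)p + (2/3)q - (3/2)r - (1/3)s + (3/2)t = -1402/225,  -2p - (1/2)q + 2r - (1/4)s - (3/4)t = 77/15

Row-reduce the augmented matrix:
R1 ← R1 / (5/6).
R2 ← R2 + 3/2·R1.
R3 ← R3 + 5/3·R1.
R4 ← R4 − 4/5·R1.
R5 ← R5 + 2·R1.
R2 ← R2 / (-2).
R3 ← R3 + 7/5·R2.
R4 ← R4 − 2/3·R2.
R5 ← R5 + 1/2·R2.
R3 ← R3 / (37/20).
R1 ← R1 − 3/5·R3.
R2 ← R2 − 1/4·R3.
R4 ← R4 + 161/75·R3.
R5 ← R5 − 133/40·R3.
R4 ← R4 / (-37417/83250).
R1 ← R1 − 211/925·R4.
R2 ← R2 − 121/222·R4.
R3 ← R3 − 53/185·R4.
R5 ← R5 + 523/5550·R4.
R5 ← R5 / (-1106749/449004).
R1 ← R1 + 62095/37417·R5.
R2 ← R2 − 219885/74834·R5.
R3 ← R3 + 28255/112251·R5.
R4 ← R4 + 55137/37417·R5.
Reading off the reduced rows gives p = -7/5, q = -2, r = 1/3, s = 7/3, t = -5/3.

p = -7/5, q = -2, r = 1/3, s = 7/3, t = -5/3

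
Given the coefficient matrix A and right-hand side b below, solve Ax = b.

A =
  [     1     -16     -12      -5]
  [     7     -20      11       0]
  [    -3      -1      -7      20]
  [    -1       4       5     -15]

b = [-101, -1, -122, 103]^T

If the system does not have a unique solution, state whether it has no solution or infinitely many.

x_1 = -1, x_2 = 3, x_3 = 6, x_4 = -4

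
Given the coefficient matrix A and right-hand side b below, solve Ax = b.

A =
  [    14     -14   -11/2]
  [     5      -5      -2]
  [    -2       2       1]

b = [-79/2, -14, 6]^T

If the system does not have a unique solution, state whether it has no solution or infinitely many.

no solution

Row-reduce:
R1 ← R1 / (14).
R2 ← R2 − 5·R1.
R3 ← R3 + 2·R1.
R2 ← R2 / (-1/28).
R1 ← R1 + 11/28·R2.
R3 ← R3 − 3/14·R2.
Row 3 reduces to 0 = 1, a contradiction. The system is inconsistent.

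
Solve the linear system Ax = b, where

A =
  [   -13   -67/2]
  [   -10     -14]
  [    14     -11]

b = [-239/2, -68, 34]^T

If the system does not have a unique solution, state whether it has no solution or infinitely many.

Row-reduce:
R1 ← R1 / (-13).
R2 ← R2 + 10·R1.
R3 ← R3 − 14·R1.
R2 ← R2 / (153/13).
R1 ← R1 − 67/26·R2.
R3 ← R3 + 612/13·R2.
Row 3 reduces to 0 = 1, a contradiction. The system is inconsistent.

no solution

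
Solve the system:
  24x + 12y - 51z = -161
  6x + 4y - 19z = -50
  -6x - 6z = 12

Row-reduce:
R1 ← R1 / (24).
R2 ← R2 − 6·R1.
R3 ← R3 + 6·R1.
R1 ← R1 − 1/2·R2.
R3 ← R3 − 3·R2.
Row 3 reduces to 0 = 1, a contradiction. The system is inconsistent.

no solution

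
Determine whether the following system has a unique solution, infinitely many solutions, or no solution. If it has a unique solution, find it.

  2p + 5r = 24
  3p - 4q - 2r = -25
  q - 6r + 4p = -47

Row-reduce the augmented matrix:
R1 ← R1 / (2).
R2 ← R2 − 3·R1.
R3 ← R3 − 4·R1.
R2 ← R2 / (-4).
R3 ← R3 − 1·R2.
R3 ← R3 / (-147/8).
R1 ← R1 − 5/2·R3.
R2 ← R2 − 19/8·R3.
Reading off the reduced rows gives p = -3, q = 1, r = 6.

p = -3, q = 1, r = 6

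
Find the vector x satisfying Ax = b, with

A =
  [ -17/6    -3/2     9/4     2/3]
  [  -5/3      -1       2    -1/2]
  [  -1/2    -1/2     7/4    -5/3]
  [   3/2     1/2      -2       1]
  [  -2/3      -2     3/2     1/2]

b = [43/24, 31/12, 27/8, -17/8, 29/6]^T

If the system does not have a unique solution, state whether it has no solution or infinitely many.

Row-reduce the augmented matrix:
R1 ← R1 / (-17/6).
R2 ← R2 + 5/3·R1.
R3 ← R3 + 1/2·R1.
R4 ← R4 − 3/2·R1.
R5 ← R5 + 2/3·R1.
R2 ← R2 / (-2/17).
R1 ← R1 − 9/17·R2.
R3 ← R3 + 4/17·R2.
R4 ← R4 + 5/17·R2.
R5 ← R5 + 28/17·R2.
Swap R3 and R4.
R3 ← R3 / (-5/2).
R1 ← R1 − 9/4·R3.
R2 ← R2 + 23/4·R3.
R5 ← R5 + 17/2·R3.
Swap R4 and R5.
R4 ← R4 / (13/20).
R1 ← R1 + 41/40·R4.
R2 ← R2 + 79/120·R4.
R3 ← R3 + 43/30·R4.
R5 reduces to 0 = 0, so the extra equation is consistent.
Reading off the reduced rows gives x_1 = 7/4, x_2 = -3/2, x_3 = 2, x_4 = 0.

x_1 = 7/4, x_2 = -3/2, x_3 = 2, x_4 = 0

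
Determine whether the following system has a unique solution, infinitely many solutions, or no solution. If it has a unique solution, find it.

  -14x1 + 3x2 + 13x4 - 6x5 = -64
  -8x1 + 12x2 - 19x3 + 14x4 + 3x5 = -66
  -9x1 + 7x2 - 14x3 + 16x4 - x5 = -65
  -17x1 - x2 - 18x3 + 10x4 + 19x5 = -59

infinitely many solutions

Row-reduce:
R1 ← R1 / (-14).
R2 ← R2 + 8·R1.
R3 ← R3 + 9·R1.
R4 ← R4 + 17·R1.
R2 ← R2 / (72/7).
R1 ← R1 + 3/14·R2.
R3 ← R3 − 71/14·R2.
R4 ← R4 + 65/14·R2.
R3 ← R3 / (-667/144).
R1 ← R1 + 19/48·R3.
R2 ← R2 + 133/72·R3.
R4 ← R4 + 3827/144·R3.
R4 ← R4 / (-18730/667).
R1 ← R1 + 779/667·R4.
R2 ← R2 + 745/667·R4.
R3 ← R3 + 634/667·R4.
Rank is 4 with 5 unknowns, leaving x5 free.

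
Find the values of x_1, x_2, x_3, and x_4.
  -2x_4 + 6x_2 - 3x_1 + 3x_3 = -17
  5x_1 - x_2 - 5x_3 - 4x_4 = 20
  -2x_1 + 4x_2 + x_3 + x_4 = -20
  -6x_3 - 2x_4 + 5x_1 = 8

x_1 = -4, x_2 = -5, x_3 = -3, x_4 = -5

Row-reduce the augmented matrix:
R1 ← R1 / (-3).
R2 ← R2 − 5·R1.
R3 ← R3 + 2·R1.
R4 ← R4 − 5·R1.
R2 ← R2 / (9).
R1 ← R1 + 2·R2.
R4 ← R4 − 10·R2.
R3 ← R3 / (-1).
R1 ← R1 + 1·R3.
R4 ← R4 + 1·R3.
R4 ← R4 / (13/27).
R1 ← R1 + 89/27·R4.
R2 ← R2 + 22/27·R4.
R3 ← R3 + 7/3·R4.
Reading off the reduced rows gives x_1 = -4, x_2 = -5, x_3 = -3, x_4 = -5.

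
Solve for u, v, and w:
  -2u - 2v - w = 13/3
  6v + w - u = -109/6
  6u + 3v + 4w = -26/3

u = 3/2, v = -7/3, w = -8/3

Row-reduce the augmented matrix:
R1 ← R1 / (-2).
R2 ← R2 + 1·R1.
R3 ← R3 − 6·R1.
R2 ← R2 / (7).
R1 ← R1 − 1·R2.
R3 ← R3 + 3·R2.
R3 ← R3 / (23/14).
R1 ← R1 − 2/7·R3.
R2 ← R2 − 3/14·R3.
Reading off the reduced rows gives u = 3/2, v = -7/3, w = -8/3.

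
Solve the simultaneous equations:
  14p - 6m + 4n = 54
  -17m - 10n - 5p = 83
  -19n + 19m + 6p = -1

m = -4, n = -3, p = 3

Row-reduce the augmented matrix:
R1 ← R1 / (-6).
R2 ← R2 + 17·R1.
R3 ← R3 − 19·R1.
R2 ← R2 / (-64/3).
R1 ← R1 + 2/3·R2.
R3 ← R3 + 19/3·R2.
R3 ← R3 / (2035/32).
R1 ← R1 + 15/16·R3.
R2 ← R2 − 67/32·R3.
Reading off the reduced rows gives m = -4, n = -3, p = 3.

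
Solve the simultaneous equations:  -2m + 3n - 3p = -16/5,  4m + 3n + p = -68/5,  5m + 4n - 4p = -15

Row-reduce the augmented matrix:
R1 ← R1 / (-2).
R2 ← R2 − 4·R1.
R3 ← R3 − 5·R1.
R2 ← R2 / (9).
R1 ← R1 + 3/2·R2.
R3 ← R3 − 23/2·R2.
R3 ← R3 / (-46/9).
R1 ← R1 − 2/3·R3.
R2 ← R2 + 5/9·R3.
Reading off the reduced rows gives m = -7/5, n = -5/2, p = -1/2.

m = -7/5, n = -5/2, p = -1/2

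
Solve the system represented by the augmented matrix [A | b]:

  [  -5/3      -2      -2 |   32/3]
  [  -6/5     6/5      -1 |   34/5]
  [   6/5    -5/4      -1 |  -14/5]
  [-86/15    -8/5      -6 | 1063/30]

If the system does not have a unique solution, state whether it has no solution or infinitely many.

no solution

Row-reduce:
R1 ← R1 / (-5/3).
R2 ← R2 + 6/5·R1.
R3 ← R3 − 6/5·R1.
R4 ← R4 + 86/15·R1.
R2 ← R2 / (66/25).
R1 ← R1 − 6/5·R2.
R3 ← R3 + 269/100·R2.
R4 ← R4 − 132/25·R2.
R3 ← R3 / (-239/120).
R1 ← R1 − 1·R3.
R2 ← R2 − 1/6·R3.
Row 4 reduces to 0 = 1/2, a contradiction. The system is inconsistent.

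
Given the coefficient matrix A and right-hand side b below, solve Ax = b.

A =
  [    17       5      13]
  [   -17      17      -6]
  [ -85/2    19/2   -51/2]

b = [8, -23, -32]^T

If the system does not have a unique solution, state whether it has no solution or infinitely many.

Row-reduce:
R1 ← R1 / (17).
R2 ← R2 + 17·R1.
R3 ← R3 + 85/2·R1.
R2 ← R2 / (22).
R1 ← R1 − 5/17·R2.
R3 ← R3 − 22·R2.
Row 3 reduces to 0 = 3, a contradiction. The system is inconsistent.

no solution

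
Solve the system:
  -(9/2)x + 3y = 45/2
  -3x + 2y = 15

infinitely many solutions

Row-reduce:
R1 ← R1 / (-9/2).
R2 ← R2 + 3·R1.
Rank is 1 with 2 unknowns, leaving y free.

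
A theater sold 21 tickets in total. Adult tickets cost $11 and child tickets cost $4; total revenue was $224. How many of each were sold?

adult tickets: 20, child tickets: 1

Let a = adult tickets, c = child tickets.
  a + c = 21
  11a + 4c = 224
From equation 1: a = 21 − c.
Substitute into equation 2 and solve: c = 1.
Then a = 20.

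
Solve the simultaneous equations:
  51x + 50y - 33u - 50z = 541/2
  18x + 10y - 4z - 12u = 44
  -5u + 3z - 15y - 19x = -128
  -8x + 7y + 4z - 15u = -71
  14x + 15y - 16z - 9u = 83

Row-reduce:
R1 ← R1 / (51).
R2 ← R2 − 18·R1.
R3 ← R3 + 19·R1.
R4 ← R4 + 8·R1.
R5 ← R5 − 14·R1.
R2 ← R2 / (-130/17).
R1 ← R1 − 50/51·R2.
R3 ← R3 − 185/51·R2.
R4 ← R4 − 757/51·R2.
R5 ← R5 − 65/51·R2.
R3 ← R3 / (-119/13).
R1 ← R1 − 10/13·R3.
R2 ← R2 + 116/65·R3.
R4 ← R4 − 1472/65·R3.
R4 ← R4 / (-38116/595).
R1 ← R1 + 257/119·R4.
R2 ← R2 − 2053/595·R4.
R3 ← R3 − 227/119·R4.
Row 5 reduces to 0 = 1/6, a contradiction. The system is inconsistent.

no solution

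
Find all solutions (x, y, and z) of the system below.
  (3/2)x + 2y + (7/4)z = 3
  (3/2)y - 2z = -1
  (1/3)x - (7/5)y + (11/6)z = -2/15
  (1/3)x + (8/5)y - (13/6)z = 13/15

Row-reduce:
R1 ← R1 / (3/2).
R3 ← R3 − 1/3·R1.
R4 ← R4 − 1/3·R1.
R2 ← R2 / (3/2).
R1 ← R1 − 4/3·R2.
R3 ← R3 + 83/45·R2.
R4 ← R4 − 52/45·R2.
R3 ← R3 / (-137/135).
R1 ← R1 − 53/18·R3.
R2 ← R2 + 4/3·R3.
R4 ← R4 + 137/135·R3.
Row 4 reduces to 0 = 3, a contradiction. The system is inconsistent.

no solution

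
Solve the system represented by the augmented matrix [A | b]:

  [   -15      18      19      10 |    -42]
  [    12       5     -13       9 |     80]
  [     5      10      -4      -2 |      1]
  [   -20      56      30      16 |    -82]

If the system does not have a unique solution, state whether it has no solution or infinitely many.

infinitely many solutions

Row-reduce:
R1 ← R1 / (-15).
R2 ← R2 − 12·R1.
R3 ← R3 − 5·R1.
R4 ← R4 + 20·R1.
R2 ← R2 / (97/5).
R1 ← R1 + 6/5·R2.
R3 ← R3 − 16·R2.
R4 ← R4 − 32·R2.
R3 ← R3 / (151/291).
R1 ← R1 + 329/291·R3.
R2 ← R2 − 11/97·R3.
R4 ← R4 − 302/291·R3.
Rank is 3 with 4 unknowns, leaving x_4 free.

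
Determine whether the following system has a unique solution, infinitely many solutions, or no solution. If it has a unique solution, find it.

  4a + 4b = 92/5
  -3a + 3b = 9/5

Row-reduce the augmented matrix:
R1 ← R1 / (4).
R2 ← R2 + 3·R1.
R2 ← R2 / (6).
R1 ← R1 − 1·R2.
Reading off the reduced rows gives a = 2, b = 13/5.

a = 2, b = 13/5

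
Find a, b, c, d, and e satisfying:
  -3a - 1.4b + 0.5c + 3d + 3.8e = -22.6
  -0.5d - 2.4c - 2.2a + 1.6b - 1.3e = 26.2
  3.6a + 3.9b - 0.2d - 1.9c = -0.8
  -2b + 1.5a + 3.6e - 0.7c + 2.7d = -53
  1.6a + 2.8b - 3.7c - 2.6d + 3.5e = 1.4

a = -6, b = 6, c = 2, d = -6, e = -4

Row-reduce the augmented matrix:
R1 ← R1 / (-3).
R2 ← R2 + 11/5·R1.
R3 ← R3 − 18/5·R1.
R4 ← R4 − 3/2·R1.
R5 ← R5 − 8/5·R1.
R2 ← R2 / (197/75).
R1 ← R1 − 7/15·R2.
R3 ← R3 − 111/50·R2.
R4 ← R4 + 27/10·R2.
R5 ← R5 − 154/75·R2.
R3 ← R3 / (4091/3940).
R1 ← R1 − 64/197·R3.
R2 ← R2 + 415/394·R3.
R4 ← R4 + 6489/1970·R3.
R5 ← R5 + 2503/1970·R3.
R4 ← R4 / (1591377/81820).
R1 ← R1 + 18803/8182·R4.
R2 ← R2 − 19375/4091·R4.
R3 ← R3 − 22387/4091·R4.
R5 ← R5 − 329877/40910·R4.
R5 ← R5 / (39514989/5304590).
R1 ← R1 − 173999/1591377·R5.
R2 ← R2 − 106396/1591377·R5.
R3 ← R3 − 317926/1591377·R5.
R4 ← R4 − 2186407/1591377·R5.
Reading off the reduced rows gives a = -6, b = 6, c = 2, d = -6, e = -4.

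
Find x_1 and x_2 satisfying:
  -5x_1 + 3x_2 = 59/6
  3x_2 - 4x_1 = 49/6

Row-reduce the augmented matrix:
R1 ← R1 / (-5).
R2 ← R2 + 4·R1.
R2 ← R2 / (3/5).
R1 ← R1 + 3/5·R2.
Reading off the reduced rows gives x_1 = -5/3, x_2 = 1/2.

x_1 = -5/3, x_2 = 1/2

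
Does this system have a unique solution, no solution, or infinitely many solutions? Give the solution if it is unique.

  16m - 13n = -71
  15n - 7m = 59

m = -2, n = 3

Row-reduce the augmented matrix:
R1 ← R1 / (16).
R2 ← R2 + 7·R1.
R2 ← R2 / (149/16).
R1 ← R1 + 13/16·R2.
Reading off the reduced rows gives m = -2, n = 3.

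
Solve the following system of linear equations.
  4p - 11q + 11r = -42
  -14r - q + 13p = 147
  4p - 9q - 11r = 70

Row-reduce the augmented matrix:
R1 ← R1 / (4).
R2 ← R2 − 13·R1.
R3 ← R3 − 4·R1.
R2 ← R2 / (139/4).
R1 ← R1 + 11/4·R2.
R3 ← R3 − 2·R2.
R3 ← R3 / (-2660/139).
R1 ← R1 + 165/139·R3.
R2 ← R2 + 199/139·R3.
Reading off the reduced rows gives p = 6, q = 1, r = -5.

p = 6, q = 1, r = -5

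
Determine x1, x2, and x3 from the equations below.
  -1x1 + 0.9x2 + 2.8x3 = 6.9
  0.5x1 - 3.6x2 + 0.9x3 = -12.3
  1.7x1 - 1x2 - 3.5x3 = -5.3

Row-reduce the augmented matrix:
R1 ← R1 / (-1).
R2 ← R2 − 1/2·R1.
R3 ← R3 − 17/10·R1.
R2 ← R2 / (-63/20).
R1 ← R1 + 9/10·R2.
R3 ← R3 − 53/100·R2.
R3 ← R3 / (2594/1575).
R1 ← R1 + 121/35·R3.
R2 ← R2 + 46/63·R3.
Reading off the reduced rows gives x1 = 6, x2 = 5, x3 = 3.

x1 = 6, x2 = 5, x3 = 3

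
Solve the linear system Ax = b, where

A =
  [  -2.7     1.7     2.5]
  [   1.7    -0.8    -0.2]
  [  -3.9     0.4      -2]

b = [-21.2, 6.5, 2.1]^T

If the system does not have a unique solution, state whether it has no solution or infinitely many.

x_1 = 1, x_2 = -5, x_3 = -4

Row-reduce the augmented matrix:
R1 ← R1 / (-27/10).
R2 ← R2 − 17/10·R1.
R3 ← R3 + 39/10·R1.
R2 ← R2 / (73/270).
R1 ← R1 + 17/27·R2.
R3 ← R3 + 37/18·R2.
R3 ← R3 / (353/73).
R1 ← R1 − 166/73·R3.
R2 ← R2 − 371/73·R3.
Reading off the reduced rows gives x_1 = 1, x_2 = -5, x_3 = -4.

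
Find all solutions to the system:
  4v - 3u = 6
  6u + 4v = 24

u = 2, v = 3

Row-reduce the augmented matrix:
R1 ← R1 / (-3).
R2 ← R2 − 6·R1.
R2 ← R2 / (12).
R1 ← R1 + 4/3·R2.
Reading off the reduced rows gives u = 2, v = 3.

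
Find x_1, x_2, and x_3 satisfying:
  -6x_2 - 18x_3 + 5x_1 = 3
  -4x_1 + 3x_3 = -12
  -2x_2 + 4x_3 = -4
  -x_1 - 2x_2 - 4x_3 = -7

x_1 = 3, x_2 = 2, x_3 = 0

Row-reduce the augmented matrix:
R1 ← R1 / (5).
R2 ← R2 + 4·R1.
R4 ← R4 + 1·R1.
R2 ← R2 / (-24/5).
R1 ← R1 + 6/5·R2.
R3 ← R3 + 2·R2.
R4 ← R4 + 16/5·R2.
R3 ← R3 / (35/4).
R1 ← R1 + 3/4·R3.
R2 ← R2 − 19/8·R3.
R4 reduces to 0 = 0, so the extra equation is consistent.
Reading off the reduced rows gives x_1 = 3, x_2 = 2, x_3 = 0.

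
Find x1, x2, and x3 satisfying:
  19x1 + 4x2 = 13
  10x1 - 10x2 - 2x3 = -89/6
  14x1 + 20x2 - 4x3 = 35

x1 = 1/3, x2 = 5/3, x3 = 3/4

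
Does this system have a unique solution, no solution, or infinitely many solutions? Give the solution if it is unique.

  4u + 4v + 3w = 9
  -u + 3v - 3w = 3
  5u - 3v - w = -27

Row-reduce the augmented matrix:
R1 ← R1 / (4).
R2 ← R2 + 1·R1.
R3 ← R3 − 5·R1.
R2 ← R2 / (4).
R1 ← R1 − 1·R2.
R3 ← R3 + 8·R2.
R3 ← R3 / (-37/4).
R1 ← R1 − 21/16·R3.
R2 ← R2 + 9/16·R3.
Reading off the reduced rows gives u = -3, v = 3, w = 3.

u = -3, v = 3, w = 3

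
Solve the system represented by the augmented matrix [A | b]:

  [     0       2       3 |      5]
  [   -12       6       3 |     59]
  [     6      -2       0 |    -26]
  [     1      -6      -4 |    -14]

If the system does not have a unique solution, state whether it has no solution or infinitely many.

no solution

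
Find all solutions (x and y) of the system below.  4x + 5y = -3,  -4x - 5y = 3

Row-reduce:
R1 ← R1 / (4).
R2 ← R2 + 4·R1.
Rank is 1 with 2 unknowns, leaving y free.

infinitely many solutions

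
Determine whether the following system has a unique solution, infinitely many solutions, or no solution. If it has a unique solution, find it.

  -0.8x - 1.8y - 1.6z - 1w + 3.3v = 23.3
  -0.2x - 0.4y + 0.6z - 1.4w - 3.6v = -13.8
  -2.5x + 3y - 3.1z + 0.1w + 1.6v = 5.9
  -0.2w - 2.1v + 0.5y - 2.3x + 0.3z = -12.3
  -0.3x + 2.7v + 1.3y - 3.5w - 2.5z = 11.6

x = 1, y = -4, z = -5, w = 1, v = 3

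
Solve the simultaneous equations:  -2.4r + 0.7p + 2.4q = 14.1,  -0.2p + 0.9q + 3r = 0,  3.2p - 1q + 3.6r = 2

p = 3, q = 4, r = -1

Row-reduce the augmented matrix:
R1 ← R1 / (7/10).
R2 ← R2 + 1/5·R1.
R3 ← R3 − 16/5·R1.
R2 ← R2 / (111/70).
R1 ← R1 − 24/7·R2.
R3 ← R3 + 419/35·R2.
R3 ← R3 / (5928/185).
R1 ← R1 + 312/37·R3.
R2 ← R2 − 54/37·R3.
Reading off the reduced rows gives p = 3, q = 4, r = -1.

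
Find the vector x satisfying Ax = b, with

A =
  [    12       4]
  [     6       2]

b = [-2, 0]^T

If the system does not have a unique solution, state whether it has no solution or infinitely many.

no solution

Row-reduce:
R1 ← R1 / (12).
R2 ← R2 − 6·R1.
Row 2 reduces to 0 = 1, a contradiction. The system is inconsistent.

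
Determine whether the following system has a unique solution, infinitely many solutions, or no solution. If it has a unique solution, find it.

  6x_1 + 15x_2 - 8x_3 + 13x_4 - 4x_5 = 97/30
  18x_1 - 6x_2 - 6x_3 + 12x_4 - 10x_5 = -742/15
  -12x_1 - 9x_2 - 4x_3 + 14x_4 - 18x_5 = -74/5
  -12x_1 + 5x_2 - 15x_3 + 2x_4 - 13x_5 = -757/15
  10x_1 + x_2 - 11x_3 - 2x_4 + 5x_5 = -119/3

x_1 = -8/5, x_2 = 1, x_3 = 3, x_4 = 5/2, x_5 = 8/3

Row-reduce the augmented matrix:
R1 ← R1 / (6).
R2 ← R2 − 18·R1.
R3 ← R3 + 12·R1.
R4 ← R4 + 12·R1.
R5 ← R5 − 10·R1.
R2 ← R2 / (-51).
R1 ← R1 − 5/2·R2.
R3 ← R3 − 21·R2.
R4 ← R4 − 35·R2.
R5 ← R5 + 24·R2.
R3 ← R3 / (-214/17).
R1 ← R1 + 23/51·R3.
R2 ← R2 + 6/17·R3.
R4 ← R4 + 317/17·R3.
R5 ← R5 + 313/51·R3.
R4 ← R4 / (-7129/214).
R1 ← R1 + 41/214·R4.
R2 ← R2 + 30/107·R4.
R3 ← R3 + 491/214·R4.
R5 ← R5 + 5359/214·R4.
R5 ← R5 / (207874/21387).
R1 ← R1 − 1652/7129·R5.
R2 ← R2 − 11078/21387·R5.
R3 ← R3 − 16751/21387·R5.
R4 ← R4 + 11342/21387·R5.
Reading off the reduced rows gives x_1 = -8/5, x_2 = 1, x_3 = 3, x_4 = 5/2, x_5 = 8/3.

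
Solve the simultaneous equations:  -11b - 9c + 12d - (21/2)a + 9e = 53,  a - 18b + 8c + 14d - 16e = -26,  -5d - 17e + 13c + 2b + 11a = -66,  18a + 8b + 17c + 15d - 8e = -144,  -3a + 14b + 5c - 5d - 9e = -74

infinitely many solutions

Row-reduce:
R1 ← R1 / (-21/2).
R2 ← R2 − 1·R1.
R3 ← R3 − 11·R1.
R4 ← R4 − 18·R1.
R5 ← R5 + 3·R1.
R2 ← R2 / (-400/21).
R1 ← R1 − 22/21·R2.
R3 ← R3 + 200/21·R2.
R4 ← R4 + 76/7·R2.
R5 ← R5 − 120/7·R2.
Swap R3 and R4.
R3 ← R3 / (-5/2).
R1 ← R1 − 5/4·R3.
R2 ← R2 + 3/8·R3.
R5 ← R5 − 14·R3.
Swap R4 and R5.
R4 ← R4 / (19508/125).
R1 ← R1 − 329/25·R4.
R2 ← R2 + 1209/250·R4.
R3 ← R3 + 1347/125·R4.
Rank is 4 with 5 unknowns, leaving e free.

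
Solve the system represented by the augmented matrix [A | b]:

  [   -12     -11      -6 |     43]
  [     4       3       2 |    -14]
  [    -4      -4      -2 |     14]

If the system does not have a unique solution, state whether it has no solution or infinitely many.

Row-reduce:
R1 ← R1 / (-12).
R2 ← R2 − 4·R1.
R3 ← R3 + 4·R1.
R2 ← R2 / (-2/3).
R1 ← R1 − 11/12·R2.
R3 ← R3 + 1/3·R2.
Row 3 reduces to 0 = -1/2, a contradiction. The system is inconsistent.

no solution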